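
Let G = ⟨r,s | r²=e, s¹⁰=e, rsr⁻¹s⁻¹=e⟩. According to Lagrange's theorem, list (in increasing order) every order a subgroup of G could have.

|G| = 20 = 2² · 5. By Lagrange's theorem the order of any subgroup divides 20; the divisors of 20 are 1, 2, 4, 5, 10, 20.

Answer: 1, 2, 4, 5, 10, 20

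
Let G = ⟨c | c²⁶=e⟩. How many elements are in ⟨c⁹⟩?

|⟨c⁹⟩| equals the order of c⁹. Compute successive powers until reaching e:
  (c⁹)¹ = c⁹, (c⁹)² = c¹⁸, (c⁹)³ = c, (c⁹)⁴ = c¹⁰, (c⁹)⁵ = c¹⁹, (c⁹)⁶ = c², (c⁹)⁷ = c¹¹, (c⁹)⁸ = c²⁰, (c⁹)⁹ = c³, (c⁹)¹⁰ = c¹², (c⁹)¹¹ = c²¹, (c⁹)¹² = c⁴, (c⁹)¹³ = c¹³, (c⁹)¹⁴ = c²², (c⁹)¹⁵ = c⁵, (c⁹)¹⁶ = c¹⁴, (c⁹)¹⁷ = c²³, (c⁹)¹⁸ = c⁶, (c⁹)¹⁹ = c¹⁵, (c⁹)²⁰ = c²⁴, (c⁹)²¹ = c⁷, (c⁹)²² = c¹⁶, (c⁹)²³ = c²⁵, (c⁹)²⁴ = c⁸, (c⁹)²⁵ = c¹⁷, (c⁹)²⁶ = e.
The smallest positive k with (c⁹)ᵏ = e is 26, so |⟨c⁹⟩| = 26.

Answer: 26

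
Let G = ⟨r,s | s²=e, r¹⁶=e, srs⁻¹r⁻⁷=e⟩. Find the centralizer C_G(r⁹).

⟨r⁹⟩ ⊆ C_G(r⁹) since powers of r⁹ commute with r⁹; so |C_G(r⁹)| ≥ |⟨r⁹⟩| = 16.
By orbit–stabilizer, |C_G(r⁹)| = |G| / |conj. class of r⁹| = 32 / 2 = 16.
The 16 elements commuting with r⁹ are {e, r, r², r³, r⁴, r⁵, r⁶, r⁷, r⁸, r⁹, r¹⁰, r¹¹, r¹², r¹³, r¹⁴, r¹⁵}.

Answer: {e, r, r², r³, r⁴, r⁵, r⁶, r⁷, r⁸, r⁹, r¹⁰, r¹¹, r¹², r¹³, r¹⁴, r¹⁵}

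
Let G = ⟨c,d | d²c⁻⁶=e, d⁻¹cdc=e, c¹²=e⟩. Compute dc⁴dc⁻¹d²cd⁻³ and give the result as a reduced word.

Multiply left to right, reducing at each step:
  d · c⁴ = c²d⁻¹
  (c²d⁻¹) · d = c²
  (c²) · c⁻¹ = c
  c · d² = c⁷
  (c⁷) · c = c⁸
  (c⁸) · d⁻³ = c²d⁻¹

Answer: c²d⁻¹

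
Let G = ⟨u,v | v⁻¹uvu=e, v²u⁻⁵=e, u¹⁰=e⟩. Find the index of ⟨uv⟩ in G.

First find ord(uv) by computing successive powers:
  (uv)¹ = uv, (uv)² = u⁵, (uv)³ = uv⁻¹, (uv)⁴ = e.
So |⟨uv⟩| = ord(uv) = 4. With |G| = 20, by Lagrange [G : ⟨uv⟩] = 20/4 = 5.

Answer: 5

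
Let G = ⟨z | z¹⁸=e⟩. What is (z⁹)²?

Compute successive powers of (z⁹), reducing at each step:
  (z⁹)²: (z⁹) · z⁹ = e

Answer: e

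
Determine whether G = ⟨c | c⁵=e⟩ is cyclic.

|G| = 5. The element c has order 5 (its powers give 5 distinct elements), so ⟨c⟩ = G and G is cyclic.

Answer: Yes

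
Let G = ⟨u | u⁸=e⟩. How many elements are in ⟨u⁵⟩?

|⟨u⁵⟩| equals the order of u⁵. Compute successive powers until reaching e:
  (u⁵)¹ = u⁵, (u⁵)² = u², (u⁵)³ = u⁷, (u⁵)⁴ = u⁴, (u⁵)⁵ = u, (u⁵)⁶ = u⁶, (u⁵)⁷ = u³, (u⁵)⁸ = e.
The smallest positive k with (u⁵)ᵏ = e is 8, so |⟨u⁵⟩| = 8.

Answer: 8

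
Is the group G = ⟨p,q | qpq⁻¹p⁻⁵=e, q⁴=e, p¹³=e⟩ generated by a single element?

Every cyclic group is abelian. But p·q = pq while q·p = p⁵q, so p·q ≠ q·p and G is not abelian. Hence G is not cyclic.

Answer: No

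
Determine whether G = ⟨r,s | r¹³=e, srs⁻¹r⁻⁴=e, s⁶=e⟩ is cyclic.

Every cyclic group is abelian. But r·s = rs while s·r = r⁴s, so r·s ≠ s·r and G is not abelian. Hence G is not cyclic.

Answer: No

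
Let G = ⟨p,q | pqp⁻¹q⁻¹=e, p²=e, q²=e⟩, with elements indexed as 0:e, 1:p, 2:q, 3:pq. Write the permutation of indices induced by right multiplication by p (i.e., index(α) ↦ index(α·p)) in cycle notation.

(0 1)(2 3)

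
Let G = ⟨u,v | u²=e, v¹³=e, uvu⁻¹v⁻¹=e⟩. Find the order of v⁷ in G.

Compute successive powers until reaching e:
  (v⁷)¹ = v⁷, (v⁷)² = v, (v⁷)³ = v⁸, (v⁷)⁴ = v², (v⁷)⁵ = v⁹, (v⁷)⁶ = v³, (v⁷)⁷ = v¹⁰, (v⁷)⁸ = v⁴, (v⁷)⁹ = v¹¹, (v⁷)¹⁰ = v⁵, (v⁷)¹¹ = v¹², (v⁷)¹² = v⁶, (v⁷)¹³ = e.
The smallest positive k with (v⁷)ᵏ = e is 13.

Answer: 13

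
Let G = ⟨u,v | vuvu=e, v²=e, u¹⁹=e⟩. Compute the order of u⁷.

Compute successive powers until reaching e:
  (u⁷)¹ = u⁷, (u⁷)² = u¹⁴, (u⁷)³ = u², (u⁷)⁴ = u⁹, (u⁷)⁵ = u¹⁶, (u⁷)⁶ = u⁴, (u⁷)⁷ = u¹¹, (u⁷)⁸ = u¹⁸, (u⁷)⁹ = u⁶, (u⁷)¹⁰ = u¹³, (u⁷)¹¹ = u, (u⁷)¹² = u⁸, (u⁷)¹³ = u¹⁵, (u⁷)¹⁴ = u³, (u⁷)¹⁵ = u¹⁰, (u⁷)¹⁶ = u¹⁷, (u⁷)¹⁷ = u⁵, (u⁷)¹⁸ = u¹², (u⁷)¹⁹ = e.
The smallest positive k with (u⁷)ᵏ = e is 19.

Answer: 19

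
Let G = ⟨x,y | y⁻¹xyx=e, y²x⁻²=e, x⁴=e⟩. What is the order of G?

Enumerate words in the generators, reducing via the relations: the distinct elements are
  {e, x, y, xy, x², x³, y⁻¹, xy⁻¹}.
No further products give new elements, so |G| = 8.

Answer: 8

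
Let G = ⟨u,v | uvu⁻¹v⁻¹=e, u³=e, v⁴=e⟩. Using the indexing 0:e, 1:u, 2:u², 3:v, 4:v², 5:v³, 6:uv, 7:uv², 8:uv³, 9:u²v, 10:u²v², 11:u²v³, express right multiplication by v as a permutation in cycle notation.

(0 3 4 5)(1 6 7 8)(2 9 10 11)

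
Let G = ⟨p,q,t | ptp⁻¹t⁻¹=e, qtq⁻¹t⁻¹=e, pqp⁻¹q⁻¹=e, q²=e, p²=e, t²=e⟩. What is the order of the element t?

Compute successive powers until reaching e:
  t¹ = t, t² = e.
The smallest positive k with tᵏ = e is 2.

Answer: 2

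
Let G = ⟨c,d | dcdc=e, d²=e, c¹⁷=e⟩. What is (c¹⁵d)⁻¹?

The order of (c¹⁵d) is 2 (smallest k with (c¹⁵d)ᵏ = e), so (c¹⁵d)⁻¹ = (c¹⁵d)¹ = c¹⁵d.
Check: (c¹⁵d) · (c¹⁵d) → (c¹⁵d) · c¹⁵ = d;   d · d = e, giving e as required.

Answer: c¹⁵d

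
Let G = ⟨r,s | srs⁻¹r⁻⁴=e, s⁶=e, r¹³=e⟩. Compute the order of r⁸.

Compute successive powers until reaching e:
  (r⁸)¹ = r⁸, (r⁸)² = r³, (r⁸)³ = r¹¹, (r⁸)⁴ = r⁶, (r⁸)⁵ = r, (r⁸)⁶ = r⁹, (r⁸)⁷ = r⁴, (r⁸)⁸ = r¹², (r⁸)⁹ = r⁷, (r⁸)¹⁰ = r², (r⁸)¹¹ = r¹⁰, (r⁸)¹² = r⁵, (r⁸)¹³ = e.
The smallest positive k with (r⁸)ᵏ = e is 13.

Answer: 13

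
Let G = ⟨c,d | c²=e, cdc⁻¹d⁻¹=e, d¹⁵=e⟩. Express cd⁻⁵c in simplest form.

Multiply left to right, reducing at each step:
  c · d⁻⁵ = cd¹⁰
  (cd¹⁰) · c = d¹⁰

Answer: d¹⁰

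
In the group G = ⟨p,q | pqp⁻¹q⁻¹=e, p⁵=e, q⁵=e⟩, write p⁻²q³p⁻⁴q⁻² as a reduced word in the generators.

Multiply left to right, reducing at each step:
  (p³) · q³ = p³q³
  (p³q³) · p⁻⁴ = p⁴q³
  (p⁴q³) · q⁻² = p⁴q

Answer: p⁴q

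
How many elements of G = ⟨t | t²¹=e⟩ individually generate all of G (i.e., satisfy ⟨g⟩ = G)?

G is cyclic of order 21. An element generates G iff its order is 21, and a cyclic group of order 21 has exactly φ(21) = 12 such elements.

Answer: 12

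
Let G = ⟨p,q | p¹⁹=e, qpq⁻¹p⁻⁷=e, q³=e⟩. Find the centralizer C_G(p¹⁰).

⟨p¹⁰⟩ ⊆ C_G(p¹⁰) since powers of p¹⁰ commute with p¹⁰; so |C_G(p¹⁰)| ≥ |⟨p¹⁰⟩| = 19.
By orbit–stabilizer, |C_G(p¹⁰)| = |G| / |conj. class of p¹⁰| = 57 / 3 = 19.
The 19 elements commuting with p¹⁰ are {e, p, p², p³, p⁴, p⁵, p⁶, p⁷, p⁸, p⁹, p¹⁰, p¹¹, p¹², p¹³, p¹⁴, p¹⁵, p¹⁶, p¹⁷, p¹⁸}.

Answer: {e, p, p², p³, p⁴, p⁵, p⁶, p⁷, p⁸, p⁹, p¹⁰, p¹¹, p¹², p¹³, p¹⁴, p¹⁵, p¹⁶, p¹⁷, p¹⁸}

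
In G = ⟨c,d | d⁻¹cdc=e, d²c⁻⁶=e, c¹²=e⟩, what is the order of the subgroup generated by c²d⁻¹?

|⟨c²d⁻¹⟩| equals the order of c²d⁻¹. Compute successive powers until reaching e:
  (c²d⁻¹)¹ = c²d⁻¹, (c²d⁻¹)² = c⁶, (c²d⁻¹)³ = c²d, (c²d⁻¹)⁴ = e.
The smallest positive k with (c²d⁻¹)ᵏ = e is 4, so |⟨c²d⁻¹⟩| = 4.

Answer: 4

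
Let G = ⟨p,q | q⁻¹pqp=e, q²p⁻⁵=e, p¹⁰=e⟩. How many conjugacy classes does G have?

The conjugacy classes (representative and size) are:
  [e] (size 1), [p] (size 2), [p⁸] (size 2), [p⁷] (size 2), [p⁴] (size 2), [p⁵] (size 1), [p⁴q] (size 5), [p²q⁻¹] (size 5).
Class equation: 1 + 2 + 2 + 2 + 2 + 1 + 5 + 5 = 20 = |G|. So G has 8 conjugacy classes.

Answer: 8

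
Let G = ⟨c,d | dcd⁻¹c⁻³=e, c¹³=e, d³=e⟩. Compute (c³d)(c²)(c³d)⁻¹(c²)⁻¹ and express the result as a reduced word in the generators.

[(c³d), (c²)] = (c³d)·(c²)·(c³d)⁻¹·(c²)⁻¹.
  (c³d) · (c²) = c⁹d
  (c⁹d) · (c¹²d²) = c⁶
  (c⁶) · (c¹¹) = c⁴

Answer: c⁴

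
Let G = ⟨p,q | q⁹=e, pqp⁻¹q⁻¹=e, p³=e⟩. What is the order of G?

Enumerate words in the generators, reducing via the relations: the distinct elements are
  {e, p, q, pq, p², q², q³, q⁴, q⁵, q⁶, q⁷, q⁸, pq², pq³, pq⁴, pq⁵, pq⁶, pq⁷, pq⁸, p²q, p²q², p²q³, p²q⁴, p²q⁵, p²q⁶, p²q⁷, p²q⁸}.
No further products give new elements, so |G| = 27.

Answer: 27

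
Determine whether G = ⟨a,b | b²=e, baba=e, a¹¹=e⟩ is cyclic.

Every cyclic group is abelian. But a·b = ab while b·a = a¹⁰b, so a·b ≠ b·a and G is not abelian. Hence G is not cyclic.

Answer: No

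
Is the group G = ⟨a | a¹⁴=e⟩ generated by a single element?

|G| = 14. The element a has order 14 (its powers give 14 distinct elements), so ⟨a⟩ = G and G is cyclic.

Answer: Yes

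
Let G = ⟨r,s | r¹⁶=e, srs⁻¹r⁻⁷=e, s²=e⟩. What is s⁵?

Compute successive powers of s, reducing at each step:
  s²: s · s = e
  s³: e · s = s
  s⁴: s · s = e
  s⁵: e · s = s

Answer: s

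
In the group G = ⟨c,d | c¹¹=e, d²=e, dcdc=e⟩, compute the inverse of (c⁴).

The order of (c⁴) is 11 (smallest k with (c⁴)ᵏ = e), so (c⁴)⁻¹ = (c⁴)¹⁰ = c⁷.
Check: (c⁴) · (c⁷) → (c⁴) · c⁷ = e, giving e as required.

Answer: c⁷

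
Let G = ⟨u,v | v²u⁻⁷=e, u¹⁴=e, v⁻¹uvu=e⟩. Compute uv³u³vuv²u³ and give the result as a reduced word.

Multiply left to right, reducing at each step:
  u · v³ = uv⁻¹
  (uv⁻¹) · u³ = u⁵v
  (u⁵v) · v = u¹²
  (u¹²) · u = u¹³
  (u¹³) · v² = u⁶
  (u⁶) · u³ = u⁹

Answer: u⁹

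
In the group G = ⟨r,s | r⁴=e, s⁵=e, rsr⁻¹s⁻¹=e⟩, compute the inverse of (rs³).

The order of (rs³) is 20 (smallest k with (rs³)ᵏ = e), so (rs³)⁻¹ = (rs³)¹⁹ = r³s².
Check: (rs³) · (r³s²) → (rs³) · r³ = s³;   (s³) · s² = e, giving e as required.

Answer: r³s²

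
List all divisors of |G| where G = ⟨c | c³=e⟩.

|G| = 3 = 3. By Lagrange's theorem the order of any subgroup divides 3; the divisors of 3 are 1, 3.

Answer: 1, 3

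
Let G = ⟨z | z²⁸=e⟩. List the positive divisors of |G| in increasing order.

|G| = 28 = 2² · 7. By Lagrange's theorem the order of any subgroup divides 28; the divisors of 28 are 1, 2, 4, 7, 14, 28.

Answer: 1, 2, 4, 7, 14, 28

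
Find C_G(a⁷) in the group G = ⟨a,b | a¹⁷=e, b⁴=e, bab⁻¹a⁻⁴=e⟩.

⟨a⁷⟩ ⊆ C_G(a⁷) since powers of a⁷ commute with a⁷; so |C_G(a⁷)| ≥ |⟨a⁷⟩| = 17.
By orbit–stabilizer, |C_G(a⁷)| = |G| / |conj. class of a⁷| = 68 / 4 = 17.
The 17 elements commuting with a⁷ are {e, a, a², a³, a⁴, a⁵, a⁶, a⁷, a⁸, a⁹, a¹⁰, a¹¹, a¹², a¹³, a¹⁴, a¹⁵, a¹⁶}.

Answer: {e, a, a², a³, a⁴, a⁵, a⁶, a⁷, a⁸, a⁹, a¹⁰, a¹¹, a¹², a¹³, a¹⁴, a¹⁵, a¹⁶}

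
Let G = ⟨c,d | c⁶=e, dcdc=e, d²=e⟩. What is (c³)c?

Compute (c³) · c by multiplying left to right and reducing via the relations at each step:
  (c³) · c = c⁴

Answer: c⁴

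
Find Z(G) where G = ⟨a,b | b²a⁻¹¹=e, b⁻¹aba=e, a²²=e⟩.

An element z ∈ Z(G) iff z commutes with every generator.
For example a¹¹ is central: (a¹¹)·a = a¹² = a·(a¹¹); (a¹¹)·b = b⁻¹ = b·(a¹¹).
Whereas a ∉ Z(G) since a·b = ab ≠ a¹⁰b⁻¹ = b·a.
Checking each of the 44 elements this way gives Z(G) = {e, a¹¹}, of order 2.

Answer: {e, a¹¹}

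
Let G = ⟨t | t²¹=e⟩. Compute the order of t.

Compute successive powers until reaching e:
  t¹ = t, t² = t², t³ = t³, t⁴ = t⁴, t⁵ = t⁵, t⁶ = t⁶, t⁷ = t⁷, t⁸ = t⁸, t⁹ = t⁹, t¹⁰ = t¹⁰, t¹¹ = t¹¹, t¹² = t¹², t¹³ = t¹³, t¹⁴ = t¹⁴, t¹⁵ = t¹⁵, t¹⁶ = t¹⁶, t¹⁷ = t¹⁷, t¹⁸ = t¹⁸, t¹⁹ = t¹⁹, t²⁰ = t²⁰, t²¹ = e.
The smallest positive k with tᵏ = e is 21.

Answer: 21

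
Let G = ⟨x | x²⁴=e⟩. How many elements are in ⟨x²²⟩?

|⟨x²²⟩| equals the order of x²². Compute successive powers until reaching e:
  (x²²)¹ = x²², (x²²)² = x²⁰, (x²²)³ = x¹⁸, (x²²)⁴ = x¹⁶, (x²²)⁵ = x¹⁴, (x²²)⁶ = x¹², (x²²)⁷ = x¹⁰, (x²²)⁸ = x⁸, (x²²)⁹ = x⁶, (x²²)¹⁰ = x⁴, (x²²)¹¹ = x², (x²²)¹² = e.
The smallest positive k with (x²²)ᵏ = e is 12, so |⟨x²²⟩| = 12.

Answer: 12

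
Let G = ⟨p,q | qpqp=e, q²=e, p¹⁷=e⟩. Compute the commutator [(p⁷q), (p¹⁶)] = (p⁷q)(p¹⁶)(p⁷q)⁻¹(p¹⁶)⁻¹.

[(p⁷q), (p¹⁶)] = (p⁷q)·(p¹⁶)·(p⁷q)⁻¹·(p¹⁶)⁻¹.
  (p⁷q) · (p¹⁶) = p⁸q
  (p⁸q) · (p⁷q) = p
  p · p = p²

Answer: p²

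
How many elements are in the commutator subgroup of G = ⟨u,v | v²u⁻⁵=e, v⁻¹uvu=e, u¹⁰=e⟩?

G' = [G, G] is generated by all commutators. The generator-pair commutators are: [u, v] = u².
The subgroup they normally generate is {e, u², u⁴, u⁶, u⁸}, of order 5.
Check: |G/G'| = 20/5 = 4 is the order of the abelianisation.

Answer: 5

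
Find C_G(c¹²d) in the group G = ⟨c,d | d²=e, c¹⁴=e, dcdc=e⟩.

⟨c¹²d⟩ ⊆ C_G(c¹²d) since powers of c¹²d commute with c¹²d; so |C_G(c¹²d)| ≥ |⟨c¹²d⟩| = 2.
By orbit–stabilizer, |C_G(c¹²d)| = |G| / |conj. class of c¹²d| = 28 / 7 = 4.
The 4 elements commuting with c¹²d are {e, c⁷, c⁵d, c¹²d}.

Answer: {e, c⁷, c⁵d, c¹²d}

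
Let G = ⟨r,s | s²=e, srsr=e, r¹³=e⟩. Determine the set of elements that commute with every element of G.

An element z ∈ Z(G) iff z commutes with every generator.
For example e is central: e·r = r = r·e; e·s = s = s·e.
Whereas r ∉ Z(G) since r·s = rs ≠ r¹²s = s·r.
Checking each of the 26 elements this way gives Z(G) = {e}, of order 1.

Answer: {e}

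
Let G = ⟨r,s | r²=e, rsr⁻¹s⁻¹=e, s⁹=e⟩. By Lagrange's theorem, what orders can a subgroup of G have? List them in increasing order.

|G| = 18 = 2 · 3². By Lagrange's theorem the order of any subgroup divides 18; the divisors of 18 are 1, 2, 3, 6, 9, 18.

Answer: 1, 2, 3, 6, 9, 18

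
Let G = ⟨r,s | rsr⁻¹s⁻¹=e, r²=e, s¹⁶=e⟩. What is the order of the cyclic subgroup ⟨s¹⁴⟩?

|⟨s¹⁴⟩| equals the order of s¹⁴. Compute successive powers until reaching e:
  (s¹⁴)¹ = s¹⁴, (s¹⁴)² = s¹², (s¹⁴)³ = s¹⁰, (s¹⁴)⁴ = s⁸, (s¹⁴)⁵ = s⁶, (s¹⁴)⁶ = s⁴, (s¹⁴)⁷ = s², (s¹⁴)⁸ = e.
The smallest positive k with (s¹⁴)ᵏ = e is 8, so |⟨s¹⁴⟩| = 8.

Answer: 8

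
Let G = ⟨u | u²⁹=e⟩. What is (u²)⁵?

Compute successive powers of (u²), reducing at each step:
  (u²)²: (u²) · u² = u⁴
  (u²)³: (u⁴) · u² = u⁶
  (u²)⁴: (u⁶) · u² = u⁸
  (u²)⁵: (u⁸) · u² = u¹⁰

Answer: u¹⁰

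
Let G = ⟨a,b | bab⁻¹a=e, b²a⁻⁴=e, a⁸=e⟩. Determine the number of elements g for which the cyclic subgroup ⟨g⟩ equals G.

⟨g⟩ = G would require ord(g) = |G| = 16, but the maximum element order in G is 8 < 16. So G is not cyclic and no single element generates it: the count is 0.

Answer: 0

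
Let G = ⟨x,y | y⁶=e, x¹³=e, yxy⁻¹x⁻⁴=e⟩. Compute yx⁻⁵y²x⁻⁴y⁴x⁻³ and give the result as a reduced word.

Multiply left to right, reducing at each step:
  y · x⁻⁵ = x⁶y
  (x⁶y) · y² = x⁶y³
  (x⁶y³) · x⁻⁴ = x¹⁰y³
  (x¹⁰y³) · y⁴ = x¹⁰y
  (x¹⁰y) · x⁻³ = x¹¹y

Answer: x¹¹y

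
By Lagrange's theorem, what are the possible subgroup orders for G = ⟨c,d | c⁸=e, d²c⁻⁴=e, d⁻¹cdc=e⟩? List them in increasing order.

|G| = 16 = 2⁴. By Lagrange's theorem the order of any subgroup divides 16; the divisors of 16 are 1, 2, 4, 8, 16.

Answer: 1, 2, 4, 8, 16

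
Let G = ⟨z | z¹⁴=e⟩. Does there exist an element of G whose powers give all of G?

|G| = 14. The element z has order 14 (its powers give 14 distinct elements), so ⟨z⟩ = G and G is cyclic.

Answer: Yes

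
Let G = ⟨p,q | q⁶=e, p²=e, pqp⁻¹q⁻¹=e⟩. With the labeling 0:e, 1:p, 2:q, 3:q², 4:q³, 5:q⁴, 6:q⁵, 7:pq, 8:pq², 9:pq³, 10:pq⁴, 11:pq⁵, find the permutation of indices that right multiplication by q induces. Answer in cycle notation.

(0 2 3 4 5 6)(1 7 8 9 10 11)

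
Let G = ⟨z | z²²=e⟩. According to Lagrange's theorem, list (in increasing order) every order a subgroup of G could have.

|G| = 22 = 2 · 11. By Lagrange's theorem the order of any subgroup divides 22; the divisors of 22 are 1, 2, 11, 22.

Answer: 1, 2, 11, 22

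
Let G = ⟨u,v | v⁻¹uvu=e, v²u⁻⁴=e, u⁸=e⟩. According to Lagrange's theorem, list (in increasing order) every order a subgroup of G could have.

|G| = 16 = 2⁴. By Lagrange's theorem the order of any subgroup divides 16; the divisors of 16 are 1, 2, 4, 8, 16.

Answer: 1, 2, 4, 8, 16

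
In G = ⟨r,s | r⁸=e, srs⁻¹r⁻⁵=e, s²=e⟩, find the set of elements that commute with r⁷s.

⟨r⁷s⟩ ⊆ C_G(r⁷s) since powers of r⁷s commute with r⁷s; so |C_G(r⁷s)| ≥ |⟨r⁷s⟩| = 8.
By orbit–stabilizer, |C_G(r⁷s)| = |G| / |conj. class of r⁷s| = 16 / 2 = 8.
The 8 elements commuting with r⁷s are {e, r², r⁴, r⁶, r⁵s, rs, r⁷s, r³s}.

Answer: {e, r², r⁴, r⁶, r⁵s, rs, r⁷s, r³s}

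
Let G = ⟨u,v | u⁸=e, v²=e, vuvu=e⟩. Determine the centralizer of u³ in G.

⟨u³⟩ ⊆ C_G(u³) since powers of u³ commute with u³; so |C_G(u³)| ≥ |⟨u³⟩| = 8.
By orbit–stabilizer, |C_G(u³)| = |G| / |conj. class of u³| = 16 / 2 = 8.
The 8 elements commuting with u³ are {e, u, u², u³, u⁴, u⁵, u⁶, u⁷}.

Answer: {e, u, u², u³, u⁴, u⁵, u⁶, u⁷}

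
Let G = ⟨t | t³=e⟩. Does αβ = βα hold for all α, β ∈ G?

G has a single generator, so G is cyclic and hence abelian.

Answer: Yes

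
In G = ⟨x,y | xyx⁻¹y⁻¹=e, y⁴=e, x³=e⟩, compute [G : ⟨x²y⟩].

First find ord(x²y) by computing successive powers:
  (x²y)¹ = x²y, (x²y)² = xy², (x²y)³ = y³, (x²y)⁴ = x², (x²y)⁵ = xy, (x²y)⁶ = y², (x²y)⁷ = x²y³, (x²y)⁸ = x, (x²y)⁹ = y, (x²y)¹⁰ = x²y², (x²y)¹¹ = xy³, (x²y)¹² = e.
So |⟨x²y⟩| = ord(x²y) = 12. With |G| = 12, by Lagrange [G : ⟨x²y⟩] = 12/12 = 1.

Answer: 1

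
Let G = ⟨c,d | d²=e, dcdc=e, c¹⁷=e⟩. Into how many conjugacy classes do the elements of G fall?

The conjugacy classes (representative and size) are:
  [e] (size 1), [c¹⁶] (size 2), [c²] (size 2), [c³] (size 2), [c¹³] (size 2), [c¹²] (size 2), [c⁶] (size 2), [c¹⁰] (size 2), [c⁹] (size 2), [c⁷d] (size 17).
Class equation: 1 + 2 + 2 + 2 + 2 + 2 + 2 + 2 + 2 + 17 = 34 = |G|. So G has 10 conjugacy classes.

Answer: 10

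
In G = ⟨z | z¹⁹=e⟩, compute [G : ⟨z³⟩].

First find ord(z³) by computing successive powers:
  (z³)¹ = z³, (z³)² = z⁶, (z³)³ = z⁹, (z³)⁴ = z¹², (z³)⁵ = z¹⁵, (z³)⁶ = z¹⁸, (z³)⁷ = z², (z³)⁸ = z⁵, (z³)⁹ = z⁸, (z³)¹⁰ = z¹¹, (z³)¹¹ = z¹⁴, (z³)¹² = z¹⁷, (z³)¹³ = z, (z³)¹⁴ = z⁴, (z³)¹⁵ = z⁷, (z³)¹⁶ = z¹⁰, (z³)¹⁷ = z¹³, (z³)¹⁸ = z¹⁶, (z³)¹⁹ = e.
So |⟨z³⟩| = ord(z³) = 19. With |G| = 19, by Lagrange [G : ⟨z³⟩] = 19/19 = 1.

Answer: 1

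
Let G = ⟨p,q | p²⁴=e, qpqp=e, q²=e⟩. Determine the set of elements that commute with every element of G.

An element z ∈ Z(G) iff z commutes with every generator.
For example p¹² is central: (p¹²)·p = p¹³ = p·(p¹²); (p¹²)·q = p¹²q = q·(p¹²).
Whereas p ∉ Z(G) since p·q = pq ≠ p²³q = q·p.
Checking each of the 48 elements this way gives Z(G) = {e, p¹²}, of order 2.

Answer: {e, p¹²}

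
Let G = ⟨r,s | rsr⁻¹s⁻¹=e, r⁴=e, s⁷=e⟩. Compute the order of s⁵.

Compute successive powers until reaching e:
  (s⁵)¹ = s⁵, (s⁵)² = s³, (s⁵)³ = s, (s⁵)⁴ = s⁶, (s⁵)⁵ = s⁴, (s⁵)⁶ = s², (s⁵)⁷ = e.
The smallest positive k with (s⁵)ᵏ = e is 7.

Answer: 7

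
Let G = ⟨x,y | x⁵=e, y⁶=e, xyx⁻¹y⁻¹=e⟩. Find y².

Compute successive powers of y, reducing at each step:
  y²: y · y = y²

Answer: y²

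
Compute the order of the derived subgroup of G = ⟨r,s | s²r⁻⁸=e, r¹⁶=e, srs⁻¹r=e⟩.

G' = [G, G] is generated by all commutators. The generator-pair commutators are: [r, s] = r².
The subgroup they normally generate is {e, r², r⁴, r⁶, r⁸, r¹⁰, r¹², r¹⁴}, of order 8.
Check: |G/G'| = 32/8 = 4 is the order of the abelianisation.

Answer: 8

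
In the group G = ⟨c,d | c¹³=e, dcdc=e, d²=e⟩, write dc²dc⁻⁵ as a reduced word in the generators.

Multiply left to right, reducing at each step:
  d · c² = c¹¹d
  (c¹¹d) · d = c¹¹
  (c¹¹) · c⁻⁵ = c⁶

Answer: c⁶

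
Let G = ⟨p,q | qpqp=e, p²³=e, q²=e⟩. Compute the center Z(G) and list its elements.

An element z ∈ Z(G) iff z commutes with every generator.
For example e is central: e·p = p = p·e; e·q = q = q·e.
Whereas p ∉ Z(G) since p·q = pq ≠ p²²q = q·p.
Checking each of the 46 elements this way gives Z(G) = {e}, of order 1.

Answer: {e}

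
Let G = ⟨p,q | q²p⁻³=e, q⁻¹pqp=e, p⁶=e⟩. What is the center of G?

An element z ∈ Z(G) iff z commutes with every generator.
For example p³ is central: (p³)·p = p⁴ = p·(p³); (p³)·q = q⁻¹ = q·(p³).
Whereas p ∉ Z(G) since p·q = pq ≠ p²q⁻¹ = q·p.
Checking each of the 12 elements this way gives Z(G) = {e, p³}, of order 2.

Answer: {e, p³}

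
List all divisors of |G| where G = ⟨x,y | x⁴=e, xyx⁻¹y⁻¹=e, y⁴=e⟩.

|G| = 16 = 2⁴. By Lagrange's theorem the order of any subgroup divides 16; the divisors of 16 are 1, 2, 4, 8, 16.

Answer: 1, 2, 4, 8, 16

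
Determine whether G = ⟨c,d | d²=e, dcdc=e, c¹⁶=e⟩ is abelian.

c·d = cd but d·c = c¹⁵d, so c·d ≠ d·c and G is not abelian.

Answer: No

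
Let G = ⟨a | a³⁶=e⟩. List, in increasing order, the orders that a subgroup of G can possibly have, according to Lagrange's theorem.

|G| = 36 = 2² · 3². By Lagrange's theorem the order of any subgroup divides 36; the divisors of 36 are 1, 2, 3, 4, 6, 9, 12, 18, 36.

Answer: 1, 2, 3, 4, 6, 9, 12, 18, 36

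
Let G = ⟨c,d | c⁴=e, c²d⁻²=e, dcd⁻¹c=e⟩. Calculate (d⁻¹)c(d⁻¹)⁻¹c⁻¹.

[(d⁻¹), c] = (d⁻¹)·c·(d⁻¹)⁻¹·c⁻¹.
  (d⁻¹) · c = cd
  (cd) · d = c³
  (c³) · (c³) = c²

Answer: c²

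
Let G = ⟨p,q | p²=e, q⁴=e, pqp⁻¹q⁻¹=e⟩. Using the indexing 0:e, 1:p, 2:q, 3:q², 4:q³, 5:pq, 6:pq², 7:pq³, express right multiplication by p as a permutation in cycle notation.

(0 1)(2 5)(3 6)(4 7)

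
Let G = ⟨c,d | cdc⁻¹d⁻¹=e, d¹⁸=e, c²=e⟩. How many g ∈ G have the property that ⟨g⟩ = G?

⟨g⟩ = G would require ord(g) = |G| = 36, but the maximum element order in G is 18 < 36. So G is not cyclic and no single element generates it: the count is 0.

Answer: 0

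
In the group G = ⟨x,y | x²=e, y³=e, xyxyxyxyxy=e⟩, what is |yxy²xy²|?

Compute successive powers until reaching e:
  (yxy²xy²)¹ = yxy²xy², (yxy²xy²)² = yxyxy², (yxy²xy²)³ = e.
The smallest positive k with (yxy²xy²)ᵏ = e is 3.

Answer: 3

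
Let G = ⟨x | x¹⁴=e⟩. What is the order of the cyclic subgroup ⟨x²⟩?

|⟨x²⟩| equals the order of x². Compute successive powers until reaching e:
  (x²)¹ = x², (x²)² = x⁴, (x²)³ = x⁶, (x²)⁴ = x⁸, (x²)⁵ = x¹⁰, (x²)⁶ = x¹², (x²)⁷ = e.
The smallest positive k with (x²)ᵏ = e is 7, so |⟨x²⟩| = 7.

Answer: 7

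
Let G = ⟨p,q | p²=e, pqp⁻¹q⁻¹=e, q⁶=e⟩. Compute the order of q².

Compute successive powers until reaching e:
  (q²)¹ = q², (q²)² = q⁴, (q²)³ = e.
The smallest positive k with (q²)ᵏ = e is 3.

Answer: 3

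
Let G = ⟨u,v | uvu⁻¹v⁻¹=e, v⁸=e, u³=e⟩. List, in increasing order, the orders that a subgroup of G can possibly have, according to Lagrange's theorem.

|G| = 24 = 2³ · 3. By Lagrange's theorem the order of any subgroup divides 24; the divisors of 24 are 1, 2, 3, 4, 6, 8, 12, 24.

Answer: 1, 2, 3, 4, 6, 8, 12, 24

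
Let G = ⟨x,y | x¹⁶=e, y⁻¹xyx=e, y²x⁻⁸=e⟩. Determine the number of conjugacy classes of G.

The conjugacy classes (representative and size) are:
  [e] (size 1), [x] (size 2), [x¹⁴] (size 2), [x³] (size 2), [x¹²] (size 2), [x⁵] (size 2), [x¹⁰] (size 2), [x⁷] (size 2), [x⁸] (size 1), [x⁶y] (size 8), [x³y⁻¹] (size 8).
Class equation: 1 + 2 + 2 + 2 + 2 + 2 + 2 + 2 + 1 + 8 + 8 = 32 = |G|. So G has 11 conjugacy classes.

Answer: 11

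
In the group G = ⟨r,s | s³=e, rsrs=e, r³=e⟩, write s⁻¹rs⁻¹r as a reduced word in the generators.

Multiply left to right, reducing at each step:
  (s²) · r = s²r
  (s²r) · s⁻¹ = rs²r
  (rs²r) · r = r²s

Answer: r²s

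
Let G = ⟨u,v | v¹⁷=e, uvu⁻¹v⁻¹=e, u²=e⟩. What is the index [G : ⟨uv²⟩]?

First find ord(uv²) by computing successive powers:
  (uv²)¹ = uv², (uv²)² = v⁴, (uv²)³ = uv⁶, (uv²)⁴ = v⁸, (uv²)⁵ = uv¹⁰, (uv²)⁶ = v¹², (uv²)⁷ = uv¹⁴, (uv²)⁸ = v¹⁶, (uv²)⁹ = uv, (uv²)¹⁰ = v³, (uv²)¹¹ = uv⁵, (uv²)¹² = v⁷, (uv²)¹³ = uv⁹, (uv²)¹⁴ = v¹¹, (uv²)¹⁵ = uv¹³, (uv²)¹⁶ = v¹⁵, (uv²)¹⁷ = u, (uv²)¹⁸ = v², (uv²)¹⁹ = uv⁴, (uv²)²⁰ = v⁶, (uv²)²¹ = uv⁸, (uv²)²² = v¹⁰, (uv²)²³ = uv¹², (uv²)²⁴ = v¹⁴, (uv²)²⁵ = uv¹⁶, (uv²)²⁶ = v, (uv²)²⁷ = uv³, (uv²)²⁸ = v⁵, (uv²)²⁹ = uv⁷, (uv²)³⁰ = v⁹, (uv²)³¹ = uv¹¹, (uv²)³² = v¹³, (uv²)³³ = uv¹⁵, (uv²)³⁴ = e.
So |⟨uv²⟩| = ord(uv²) = 34. With |G| = 34, by Lagrange [G : ⟨uv²⟩] = 34/34 = 1.

Answer: 1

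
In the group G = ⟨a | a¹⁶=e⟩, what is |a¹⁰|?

Compute successive powers until reaching e:
  (a¹⁰)¹ = a¹⁰, (a¹⁰)² = a⁴, (a¹⁰)³ = a¹⁴, (a¹⁰)⁴ = a⁸, (a¹⁰)⁵ = a², (a¹⁰)⁶ = a¹², (a¹⁰)⁷ = a⁶, (a¹⁰)⁸ = e.
The smallest positive k with (a¹⁰)ᵏ = e is 8.

Answer: 8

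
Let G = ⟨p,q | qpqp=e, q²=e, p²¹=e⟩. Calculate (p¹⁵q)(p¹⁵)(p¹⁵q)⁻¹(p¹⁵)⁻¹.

[(p¹⁵q), (p¹⁵)] = (p¹⁵q)·(p¹⁵)·(p¹⁵q)⁻¹·(p¹⁵)⁻¹.
  (p¹⁵q) · (p¹⁵) = q
  q · (p¹⁵q) = p⁶
  (p⁶) · (p⁶) = p¹²

Answer: p¹²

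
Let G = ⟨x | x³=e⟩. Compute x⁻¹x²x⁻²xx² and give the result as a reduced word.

Multiply left to right, reducing at each step:
  (x²) · x² = x
  x · x⁻² = x²
  (x²) · x = e
  e · x² = x²

Answer: x²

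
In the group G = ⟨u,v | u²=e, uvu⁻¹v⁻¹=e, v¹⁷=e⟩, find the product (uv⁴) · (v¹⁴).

Compute (uv⁴) · (v¹⁴) by multiplying left to right and reducing via the relations at each step:
  (uv⁴) · v¹⁴ = uv

Answer: uv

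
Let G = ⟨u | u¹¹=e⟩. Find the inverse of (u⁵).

The order of (u⁵) is 11 (smallest k with (u⁵)ᵏ = e), so (u⁵)⁻¹ = (u⁵)¹⁰ = u⁶.
Check: (u⁵) · (u⁶) → (u⁵) · u⁶ = e, giving e as required.

Answer: u⁶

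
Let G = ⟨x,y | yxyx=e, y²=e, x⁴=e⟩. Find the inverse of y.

The order of y is 2 (smallest k with yᵏ = e), so y⁻¹ = y¹ = y.
Check: y · y → y · y = e, giving e as required.

Answer: y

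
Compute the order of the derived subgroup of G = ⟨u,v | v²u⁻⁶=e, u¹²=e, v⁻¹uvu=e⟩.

G' = [G, G] is generated by all commutators. The generator-pair commutators are: [u, v] = u².
The subgroup they normally generate is {e, u², u⁴, u⁶, u⁸, u¹⁰}, of order 6.
Check: |G/G'| = 24/6 = 4 is the order of the abelianisation.

Answer: 6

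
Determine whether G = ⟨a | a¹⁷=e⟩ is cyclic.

|G| = 17. The element a has order 17 (its powers give 17 distinct elements), so ⟨a⟩ = G and G is cyclic.

Answer: Yes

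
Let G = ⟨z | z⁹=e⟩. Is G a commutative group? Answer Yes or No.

G has a single generator, so G is cyclic and hence abelian.

Answer: Yes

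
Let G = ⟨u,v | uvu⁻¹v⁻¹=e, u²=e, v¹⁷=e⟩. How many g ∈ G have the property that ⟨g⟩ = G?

G is cyclic of order 34. An element generates G iff its order is 34, and a cyclic group of order 34 has exactly φ(34) = 16 such elements.

Answer: 16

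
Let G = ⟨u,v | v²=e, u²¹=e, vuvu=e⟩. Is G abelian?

u·v = uv but v·u = u²⁰v, so u·v ≠ v·u and G is not abelian.

Answer: No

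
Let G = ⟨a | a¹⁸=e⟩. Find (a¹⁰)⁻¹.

The order of (a¹⁰) is 9 (smallest k with (a¹⁰)ᵏ = e), so (a¹⁰)⁻¹ = (a¹⁰)⁸ = a⁸.
Check: (a¹⁰) · (a⁸) → (a¹⁰) · a⁸ = e, giving e as required.

Answer: a⁸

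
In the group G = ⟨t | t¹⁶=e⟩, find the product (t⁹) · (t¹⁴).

Compute (t⁹) · (t¹⁴) by multiplying left to right and reducing via the relations at each step:
  (t⁹) · t¹⁴ = t⁷

Answer: t⁷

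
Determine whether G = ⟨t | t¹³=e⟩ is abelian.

G has a single generator, so G is cyclic and hence abelian.

Answer: Yes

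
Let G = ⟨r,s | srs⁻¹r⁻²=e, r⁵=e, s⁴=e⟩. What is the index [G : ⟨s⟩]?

First find ord(s) by computing successive powers:
  s¹ = s, s² = s², s³ = s³, s⁴ = e.
So |⟨s⟩| = ord(s) = 4. With |G| = 20, by Lagrange [G : ⟨s⟩] = 20/4 = 5.

Answer: 5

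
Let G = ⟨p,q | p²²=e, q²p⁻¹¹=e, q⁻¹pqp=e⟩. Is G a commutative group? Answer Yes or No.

p·q = pq but q·p = p¹⁰q⁻¹, so p·q ≠ q·p and G is not abelian.

Answer: No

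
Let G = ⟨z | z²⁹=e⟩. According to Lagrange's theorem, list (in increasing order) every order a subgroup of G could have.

|G| = 29 = 29. By Lagrange's theorem the order of any subgroup divides 29; the divisors of 29 are 1, 29.

Answer: 1, 29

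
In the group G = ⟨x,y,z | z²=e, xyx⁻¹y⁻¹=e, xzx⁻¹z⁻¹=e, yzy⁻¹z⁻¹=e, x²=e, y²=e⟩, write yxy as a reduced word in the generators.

Multiply left to right, reducing at each step:
  y · x = xy
  (xy) · y = x

Answer: x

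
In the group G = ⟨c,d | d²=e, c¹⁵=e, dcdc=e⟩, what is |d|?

Compute successive powers until reaching e:
  d¹ = d, d² = e.
The smallest positive k with dᵏ = e is 2.

Answer: 2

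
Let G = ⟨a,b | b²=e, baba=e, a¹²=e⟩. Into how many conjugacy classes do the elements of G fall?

The conjugacy classes (representative and size) are:
  [e] (size 1), [a¹¹] (size 2), [a²] (size 2), [a⁹] (size 2), [a⁴] (size 2), [a⁵] (size 2), [a⁶] (size 1), [b] (size 6), [ab] (size 6).
Class equation: 1 + 2 + 2 + 2 + 2 + 2 + 1 + 6 + 6 = 24 = |G|. So G has 9 conjugacy classes.

Answer: 9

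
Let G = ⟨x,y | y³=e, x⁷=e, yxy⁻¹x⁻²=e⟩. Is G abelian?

x·y = xy but y·x = x²y, so x·y ≠ y·x and G is not abelian.

Answer: No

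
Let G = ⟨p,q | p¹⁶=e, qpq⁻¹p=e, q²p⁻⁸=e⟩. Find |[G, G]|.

G' = [G, G] is generated by all commutators. The generator-pair commutators are: [p, q] = p².
The subgroup they normally generate is {e, p², p⁴, p⁶, p⁸, p¹⁰, p¹², p¹⁴}, of order 8.
Check: |G/G'| = 32/8 = 4 is the order of the abelianisation.

Answer: 8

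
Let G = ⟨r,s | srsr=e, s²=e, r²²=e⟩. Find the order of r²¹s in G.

Compute successive powers until reaching e:
  (r²¹s)¹ = r²¹s, (r²¹s)² = e.
The smallest positive k with (r²¹s)ᵏ = e is 2.

Answer: 2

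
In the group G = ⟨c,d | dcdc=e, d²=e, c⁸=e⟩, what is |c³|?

Compute successive powers until reaching e:
  (c³)¹ = c³, (c³)² = c⁶, (c³)³ = c, (c³)⁴ = c⁴, (c³)⁵ = c⁷, (c³)⁶ = c², (c³)⁷ = c⁵, (c³)⁸ = e.
The smallest positive k with (c³)ᵏ = e is 8.

Answer: 8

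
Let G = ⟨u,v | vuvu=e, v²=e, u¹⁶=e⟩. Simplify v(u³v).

Compute v · (u³v) by multiplying left to right and reducing via the relations at each step:
  v · u³ = u¹³v
  (u¹³v) · v = u¹³

Answer: u¹³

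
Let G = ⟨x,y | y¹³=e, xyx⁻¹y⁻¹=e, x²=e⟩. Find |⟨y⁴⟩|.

|⟨y⁴⟩| equals the order of y⁴. Compute successive powers until reaching e:
  (y⁴)¹ = y⁴, (y⁴)² = y⁸, (y⁴)³ = y¹², (y⁴)⁴ = y³, (y⁴)⁵ = y⁷, (y⁴)⁶ = y¹¹, (y⁴)⁷ = y², (y⁴)⁸ = y⁶, (y⁴)⁹ = y¹⁰, (y⁴)¹⁰ = y, (y⁴)¹¹ = y⁵, (y⁴)¹² = y⁹, (y⁴)¹³ = e.
The smallest positive k with (y⁴)ᵏ = e is 13, so |⟨y⁴⟩| = 13.

Answer: 13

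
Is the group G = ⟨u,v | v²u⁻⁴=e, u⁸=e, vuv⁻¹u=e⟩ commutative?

u·v = uv but v·u = u³v⁻¹, so u·v ≠ v·u and G is not abelian.

Answer: No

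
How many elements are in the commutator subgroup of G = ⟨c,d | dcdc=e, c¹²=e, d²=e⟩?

G' = [G, G] is generated by all commutators. The generator-pair commutators are: [c, d] = c².
The subgroup they normally generate is {e, c², c⁴, c⁶, c⁸, c¹⁰}, of order 6.
Check: |G/G'| = 24/6 = 4 is the order of the abelianisation.

Answer: 6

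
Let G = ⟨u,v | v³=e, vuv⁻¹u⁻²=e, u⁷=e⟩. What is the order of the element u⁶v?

Compute successive powers until reaching e:
  (u⁶v)¹ = u⁶v, (u⁶v)² = u⁴v², (u⁶v)³ = e.
The smallest positive k with (u⁶v)ᵏ = e is 3.

Answer: 3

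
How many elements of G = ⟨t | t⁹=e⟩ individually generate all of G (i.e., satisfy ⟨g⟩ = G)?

G is cyclic of order 9. An element generates G iff its order is 9, and a cyclic group of order 9 has exactly φ(9) = 6 such elements.

Answer: 6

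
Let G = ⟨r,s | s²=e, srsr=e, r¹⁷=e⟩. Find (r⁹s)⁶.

Compute successive powers of (r⁹s), reducing at each step:
  (r⁹s)²: (r⁹s) · r⁹ = s;   s · s = e
  (r⁹s)³: e · r⁹ = r⁹;   (r⁹) · s = r⁹s
  (r⁹s)⁴: (r⁹s) · r⁹ = s;   s · s = e
  (r⁹s)⁵: e · r⁹ = r⁹;   (r⁹) · s = r⁹s
  (r⁹s)⁶: (r⁹s) · r⁹ = s;   s · s = e

Answer: e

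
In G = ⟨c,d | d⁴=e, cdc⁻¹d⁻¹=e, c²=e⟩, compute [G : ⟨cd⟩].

First find ord(cd) by computing successive powers:
  (cd)¹ = cd, (cd)² = d², (cd)³ = cd³, (cd)⁴ = e.
So |⟨cd⟩| = ord(cd) = 4. With |G| = 8, by Lagrange [G : ⟨cd⟩] = 8/4 = 2.

Answer: 2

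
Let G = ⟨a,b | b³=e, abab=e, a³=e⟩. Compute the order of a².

Compute successive powers until reaching e:
  (a²)¹ = a², (a²)² = a, (a²)³ = e.
The smallest positive k with (a²)ᵏ = e is 3.

Answer: 3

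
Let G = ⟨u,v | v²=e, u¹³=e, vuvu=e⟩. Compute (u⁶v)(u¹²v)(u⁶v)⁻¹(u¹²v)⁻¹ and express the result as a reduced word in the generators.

[(u⁶v), (u¹²v)] = (u⁶v)·(u¹²v)·(u⁶v)⁻¹·(u¹²v)⁻¹.
  (u⁶v) · (u¹²v) = u⁷
  (u⁷) · (u⁶v) = v
  v · (u¹²v) = u

Answer: u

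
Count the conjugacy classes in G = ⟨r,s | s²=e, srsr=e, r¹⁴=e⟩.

The conjugacy classes (representative and size) are:
  [e] (size 1), [r¹³] (size 2), [r²] (size 2), [r³] (size 2), [r¹⁰] (size 2), [r⁵] (size 2), [r⁸] (size 2), [r⁷] (size 1), [r⁶s] (size 7), [r⁹s] (size 7).
Class equation: 1 + 2 + 2 + 2 + 2 + 2 + 2 + 1 + 7 + 7 = 28 = |G|. So G has 10 conjugacy classes.

Answer: 10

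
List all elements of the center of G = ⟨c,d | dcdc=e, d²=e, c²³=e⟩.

An element z ∈ Z(G) iff z commutes with every generator.
For example e is central: e·c = c = c·e; e·d = d = d·e.
Whereas c ∉ Z(G) since c·d = cd ≠ c²²d = d·c.
Checking each of the 46 elements this way gives Z(G) = {e}, of order 1.

Answer: {e}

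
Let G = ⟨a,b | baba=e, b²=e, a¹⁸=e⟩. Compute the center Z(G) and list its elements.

An element z ∈ Z(G) iff z commutes with every generator.
For example a⁹ is central: (a⁹)·a = a¹⁰ = a·(a⁹); (a⁹)·b = a⁹b = b·(a⁹).
Whereas a ∉ Z(G) since a·b = ab ≠ a¹⁷b = b·a.
Checking each of the 36 elements this way gives Z(G) = {e, a⁹}, of order 2.

Answer: {e, a⁹}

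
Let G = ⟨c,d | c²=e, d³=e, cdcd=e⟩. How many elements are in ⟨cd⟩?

|⟨cd⟩| equals the order of cd. Compute successive powers until reaching e:
  (cd)¹ = cd, (cd)² = e.
The smallest positive k with (cd)ᵏ = e is 2, so |⟨cd⟩| = 2.

Answer: 2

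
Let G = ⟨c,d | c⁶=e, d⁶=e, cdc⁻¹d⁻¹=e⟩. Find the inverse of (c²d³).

The order of (c²d³) is 6 (smallest k with (c²d³)ᵏ = e), so (c²d³)⁻¹ = (c²d³)⁵ = c⁴d³.
Check: (c²d³) · (c⁴d³) → (c²d³) · c⁴ = d³;   (d³) · d³ = e, giving e as required.

Answer: c⁴d³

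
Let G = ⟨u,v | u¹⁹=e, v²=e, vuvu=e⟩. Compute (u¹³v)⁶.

Compute successive powers of (u¹³v), reducing at each step:
  (u¹³v)²: (u¹³v) · u¹³ = v;   v · v = e
  (u¹³v)³: e · u¹³ = u¹³;   (u¹³) · v = u¹³v
  (u¹³v)⁴: (u¹³v) · u¹³ = v;   v · v = e
  (u¹³v)⁵: e · u¹³ = u¹³;   (u¹³) · v = u¹³v
  (u¹³v)⁶: (u¹³v) · u¹³ = v;   v · v = e

Answer: e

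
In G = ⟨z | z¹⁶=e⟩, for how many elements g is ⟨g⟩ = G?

G is cyclic of order 16. An element generates G iff its order is 16, and a cyclic group of order 16 has exactly φ(16) = 8 such elements.

Answer: 8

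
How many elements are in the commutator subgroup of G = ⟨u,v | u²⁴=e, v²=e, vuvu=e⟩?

G' = [G, G] is generated by all commutators. The generator-pair commutators are: [u, v] = u².
The subgroup they normally generate is {e, u², u⁴, u⁶, u⁸, u¹⁰, u¹², u¹⁴, u¹⁶, u¹⁸, u²⁰, u²²}, of order 12.
Check: |G/G'| = 48/12 = 4 is the order of the abelianisation.

Answer: 12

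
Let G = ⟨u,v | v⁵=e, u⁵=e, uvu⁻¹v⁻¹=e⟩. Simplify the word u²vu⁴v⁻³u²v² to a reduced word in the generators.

Multiply left to right, reducing at each step:
  (u²) · v = u²v
  (u²v) · u⁴ = uv
  (uv) · v⁻³ = uv³
  (uv³) · u² = u³v³
  (u³v³) · v² = u³

Answer: u³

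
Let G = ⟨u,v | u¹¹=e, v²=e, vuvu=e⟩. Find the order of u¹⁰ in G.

Compute successive powers until reaching e:
  (u¹⁰)¹ = u¹⁰, (u¹⁰)² = u⁹, (u¹⁰)³ = u⁸, (u¹⁰)⁴ = u⁷, (u¹⁰)⁵ = u⁶, (u¹⁰)⁶ = u⁵, (u¹⁰)⁷ = u⁴, (u¹⁰)⁸ = u³, (u¹⁰)⁹ = u², (u¹⁰)¹⁰ = u, (u¹⁰)¹¹ = e.
The smallest positive k with (u¹⁰)ᵏ = e is 11.

Answer: 11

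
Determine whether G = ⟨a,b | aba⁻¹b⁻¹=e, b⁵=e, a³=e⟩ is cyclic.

|G| = 15. The element ab has order 15 (its powers give 15 distinct elements), so ⟨ab⟩ = G and G is cyclic.

Answer: Yes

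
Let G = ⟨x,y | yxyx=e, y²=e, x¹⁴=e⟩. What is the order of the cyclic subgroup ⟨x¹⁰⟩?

|⟨x¹⁰⟩| equals the order of x¹⁰. Compute successive powers until reaching e:
  (x¹⁰)¹ = x¹⁰, (x¹⁰)² = x⁶, (x¹⁰)³ = x², (x¹⁰)⁴ = x¹², (x¹⁰)⁵ = x⁸, (x¹⁰)⁶ = x⁴, (x¹⁰)⁷ = e.
The smallest positive k with (x¹⁰)ᵏ = e is 7, so |⟨x¹⁰⟩| = 7.

Answer: 7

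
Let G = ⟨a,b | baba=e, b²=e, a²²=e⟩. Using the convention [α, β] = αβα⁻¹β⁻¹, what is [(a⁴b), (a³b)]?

[(a⁴b), (a³b)] = (a⁴b)·(a³b)·(a⁴b)⁻¹·(a³b)⁻¹.
  (a⁴b) · (a³b) = a
  a · (a⁴b) = a⁵b
  (a⁵b) · (a³b) = a²

Answer: a²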